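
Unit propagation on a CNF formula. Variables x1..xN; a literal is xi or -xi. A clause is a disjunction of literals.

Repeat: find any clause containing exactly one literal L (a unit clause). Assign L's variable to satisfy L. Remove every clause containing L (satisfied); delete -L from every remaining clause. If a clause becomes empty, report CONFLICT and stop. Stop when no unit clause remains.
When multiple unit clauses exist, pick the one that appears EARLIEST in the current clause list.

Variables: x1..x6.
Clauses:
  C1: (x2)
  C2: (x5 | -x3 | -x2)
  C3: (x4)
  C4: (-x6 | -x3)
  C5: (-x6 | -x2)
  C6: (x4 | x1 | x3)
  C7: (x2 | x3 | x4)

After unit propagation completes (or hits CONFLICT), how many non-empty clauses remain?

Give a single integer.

unit clause [2] forces x2=T; simplify:
  drop -2 from [5, -3, -2] -> [5, -3]
  drop -2 from [-6, -2] -> [-6]
  satisfied 2 clause(s); 5 remain; assigned so far: [2]
unit clause [4] forces x4=T; simplify:
  satisfied 2 clause(s); 3 remain; assigned so far: [2, 4]
unit clause [-6] forces x6=F; simplify:
  satisfied 2 clause(s); 1 remain; assigned so far: [2, 4, 6]

Answer: 1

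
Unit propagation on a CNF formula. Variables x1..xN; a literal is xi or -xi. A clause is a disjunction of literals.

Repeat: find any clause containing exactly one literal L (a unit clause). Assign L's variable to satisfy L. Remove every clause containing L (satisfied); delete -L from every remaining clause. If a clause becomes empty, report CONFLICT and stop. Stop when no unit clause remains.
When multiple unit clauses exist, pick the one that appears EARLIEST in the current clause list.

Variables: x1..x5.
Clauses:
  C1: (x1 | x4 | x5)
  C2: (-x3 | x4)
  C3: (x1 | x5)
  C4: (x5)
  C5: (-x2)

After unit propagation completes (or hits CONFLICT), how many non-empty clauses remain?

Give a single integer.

unit clause [5] forces x5=T; simplify:
  satisfied 3 clause(s); 2 remain; assigned so far: [5]
unit clause [-2] forces x2=F; simplify:
  satisfied 1 clause(s); 1 remain; assigned so far: [2, 5]

Answer: 1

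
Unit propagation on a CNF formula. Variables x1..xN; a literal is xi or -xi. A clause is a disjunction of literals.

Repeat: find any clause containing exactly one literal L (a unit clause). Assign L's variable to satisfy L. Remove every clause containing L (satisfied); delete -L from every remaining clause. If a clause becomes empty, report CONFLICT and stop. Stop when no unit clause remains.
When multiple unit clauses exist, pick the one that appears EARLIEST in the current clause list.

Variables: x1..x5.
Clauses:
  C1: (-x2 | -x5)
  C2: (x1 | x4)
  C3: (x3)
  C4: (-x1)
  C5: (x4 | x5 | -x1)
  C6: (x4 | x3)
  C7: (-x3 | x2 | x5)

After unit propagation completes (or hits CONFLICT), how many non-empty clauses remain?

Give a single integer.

unit clause [3] forces x3=T; simplify:
  drop -3 from [-3, 2, 5] -> [2, 5]
  satisfied 2 clause(s); 5 remain; assigned so far: [3]
unit clause [-1] forces x1=F; simplify:
  drop 1 from [1, 4] -> [4]
  satisfied 2 clause(s); 3 remain; assigned so far: [1, 3]
unit clause [4] forces x4=T; simplify:
  satisfied 1 clause(s); 2 remain; assigned so far: [1, 3, 4]

Answer: 2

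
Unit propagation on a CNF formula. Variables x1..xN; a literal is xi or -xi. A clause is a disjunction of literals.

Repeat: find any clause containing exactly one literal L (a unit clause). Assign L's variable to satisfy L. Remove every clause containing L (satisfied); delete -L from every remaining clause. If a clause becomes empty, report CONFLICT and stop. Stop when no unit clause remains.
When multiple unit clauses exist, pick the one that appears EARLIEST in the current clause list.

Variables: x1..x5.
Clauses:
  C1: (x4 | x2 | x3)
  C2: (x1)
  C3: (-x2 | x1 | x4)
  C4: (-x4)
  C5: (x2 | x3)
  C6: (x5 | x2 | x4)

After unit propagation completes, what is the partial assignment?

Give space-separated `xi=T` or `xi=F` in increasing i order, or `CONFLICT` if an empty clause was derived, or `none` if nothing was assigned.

unit clause [1] forces x1=T; simplify:
  satisfied 2 clause(s); 4 remain; assigned so far: [1]
unit clause [-4] forces x4=F; simplify:
  drop 4 from [4, 2, 3] -> [2, 3]
  drop 4 from [5, 2, 4] -> [5, 2]
  satisfied 1 clause(s); 3 remain; assigned so far: [1, 4]

Answer: x1=T x4=F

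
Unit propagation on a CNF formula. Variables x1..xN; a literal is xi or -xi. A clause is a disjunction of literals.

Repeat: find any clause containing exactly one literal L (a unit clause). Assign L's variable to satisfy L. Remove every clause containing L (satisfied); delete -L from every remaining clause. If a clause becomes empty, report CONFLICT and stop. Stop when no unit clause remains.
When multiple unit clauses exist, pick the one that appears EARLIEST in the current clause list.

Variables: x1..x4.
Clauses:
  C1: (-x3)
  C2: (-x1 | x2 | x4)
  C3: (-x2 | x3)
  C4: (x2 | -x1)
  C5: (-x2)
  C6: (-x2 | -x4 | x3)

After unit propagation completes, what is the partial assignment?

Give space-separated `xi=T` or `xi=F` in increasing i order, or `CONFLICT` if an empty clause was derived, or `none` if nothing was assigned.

unit clause [-3] forces x3=F; simplify:
  drop 3 from [-2, 3] -> [-2]
  drop 3 from [-2, -4, 3] -> [-2, -4]
  satisfied 1 clause(s); 5 remain; assigned so far: [3]
unit clause [-2] forces x2=F; simplify:
  drop 2 from [-1, 2, 4] -> [-1, 4]
  drop 2 from [2, -1] -> [-1]
  satisfied 3 clause(s); 2 remain; assigned so far: [2, 3]
unit clause [-1] forces x1=F; simplify:
  satisfied 2 clause(s); 0 remain; assigned so far: [1, 2, 3]

Answer: x1=F x2=F x3=F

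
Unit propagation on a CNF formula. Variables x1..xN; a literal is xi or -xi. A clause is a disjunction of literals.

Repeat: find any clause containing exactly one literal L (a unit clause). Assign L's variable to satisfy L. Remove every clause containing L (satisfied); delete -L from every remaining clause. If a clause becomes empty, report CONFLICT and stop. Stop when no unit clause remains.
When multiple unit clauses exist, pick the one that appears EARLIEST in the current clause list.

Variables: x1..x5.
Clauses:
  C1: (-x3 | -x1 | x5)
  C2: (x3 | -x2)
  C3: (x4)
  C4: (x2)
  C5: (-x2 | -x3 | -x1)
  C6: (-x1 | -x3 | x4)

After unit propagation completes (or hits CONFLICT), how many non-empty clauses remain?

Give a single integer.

unit clause [4] forces x4=T; simplify:
  satisfied 2 clause(s); 4 remain; assigned so far: [4]
unit clause [2] forces x2=T; simplify:
  drop -2 from [3, -2] -> [3]
  drop -2 from [-2, -3, -1] -> [-3, -1]
  satisfied 1 clause(s); 3 remain; assigned so far: [2, 4]
unit clause [3] forces x3=T; simplify:
  drop -3 from [-3, -1, 5] -> [-1, 5]
  drop -3 from [-3, -1] -> [-1]
  satisfied 1 clause(s); 2 remain; assigned so far: [2, 3, 4]
unit clause [-1] forces x1=F; simplify:
  satisfied 2 clause(s); 0 remain; assigned so far: [1, 2, 3, 4]

Answer: 0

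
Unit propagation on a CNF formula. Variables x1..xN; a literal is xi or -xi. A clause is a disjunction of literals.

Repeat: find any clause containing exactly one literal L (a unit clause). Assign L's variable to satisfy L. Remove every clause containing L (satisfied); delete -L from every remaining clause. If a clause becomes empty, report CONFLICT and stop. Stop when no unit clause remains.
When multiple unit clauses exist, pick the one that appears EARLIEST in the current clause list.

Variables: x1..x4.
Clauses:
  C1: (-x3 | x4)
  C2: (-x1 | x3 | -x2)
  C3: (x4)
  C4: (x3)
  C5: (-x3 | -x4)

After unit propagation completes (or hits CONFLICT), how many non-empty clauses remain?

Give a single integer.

unit clause [4] forces x4=T; simplify:
  drop -4 from [-3, -4] -> [-3]
  satisfied 2 clause(s); 3 remain; assigned so far: [4]
unit clause [3] forces x3=T; simplify:
  drop -3 from [-3] -> [] (empty!)
  satisfied 2 clause(s); 1 remain; assigned so far: [3, 4]
CONFLICT (empty clause)

Answer: 0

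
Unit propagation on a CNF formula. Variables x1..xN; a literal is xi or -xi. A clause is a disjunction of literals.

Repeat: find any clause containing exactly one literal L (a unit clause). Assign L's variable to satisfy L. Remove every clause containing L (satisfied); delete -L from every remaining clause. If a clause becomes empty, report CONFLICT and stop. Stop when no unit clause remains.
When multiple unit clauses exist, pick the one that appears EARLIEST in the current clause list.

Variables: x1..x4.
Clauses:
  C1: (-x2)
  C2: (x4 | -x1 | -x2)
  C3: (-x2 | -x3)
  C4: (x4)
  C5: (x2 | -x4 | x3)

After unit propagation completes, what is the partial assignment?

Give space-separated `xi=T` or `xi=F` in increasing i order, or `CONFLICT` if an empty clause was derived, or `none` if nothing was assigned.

Answer: x2=F x3=T x4=T

Derivation:
unit clause [-2] forces x2=F; simplify:
  drop 2 from [2, -4, 3] -> [-4, 3]
  satisfied 3 clause(s); 2 remain; assigned so far: [2]
unit clause [4] forces x4=T; simplify:
  drop -4 from [-4, 3] -> [3]
  satisfied 1 clause(s); 1 remain; assigned so far: [2, 4]
unit clause [3] forces x3=T; simplify:
  satisfied 1 clause(s); 0 remain; assigned so far: [2, 3, 4]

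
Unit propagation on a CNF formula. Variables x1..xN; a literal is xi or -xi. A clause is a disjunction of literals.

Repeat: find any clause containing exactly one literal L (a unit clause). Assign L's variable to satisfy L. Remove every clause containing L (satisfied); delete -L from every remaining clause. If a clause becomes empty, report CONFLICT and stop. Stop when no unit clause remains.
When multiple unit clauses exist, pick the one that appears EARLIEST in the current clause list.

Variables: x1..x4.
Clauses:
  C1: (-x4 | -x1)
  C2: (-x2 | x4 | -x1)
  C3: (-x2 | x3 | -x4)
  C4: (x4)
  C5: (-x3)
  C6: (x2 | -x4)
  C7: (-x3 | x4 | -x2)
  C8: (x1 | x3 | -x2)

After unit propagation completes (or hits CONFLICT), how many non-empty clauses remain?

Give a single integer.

unit clause [4] forces x4=T; simplify:
  drop -4 from [-4, -1] -> [-1]
  drop -4 from [-2, 3, -4] -> [-2, 3]
  drop -4 from [2, -4] -> [2]
  satisfied 3 clause(s); 5 remain; assigned so far: [4]
unit clause [-1] forces x1=F; simplify:
  drop 1 from [1, 3, -2] -> [3, -2]
  satisfied 1 clause(s); 4 remain; assigned so far: [1, 4]
unit clause [-3] forces x3=F; simplify:
  drop 3 from [-2, 3] -> [-2]
  drop 3 from [3, -2] -> [-2]
  satisfied 1 clause(s); 3 remain; assigned so far: [1, 3, 4]
unit clause [-2] forces x2=F; simplify:
  drop 2 from [2] -> [] (empty!)
  satisfied 2 clause(s); 1 remain; assigned so far: [1, 2, 3, 4]
CONFLICT (empty clause)

Answer: 0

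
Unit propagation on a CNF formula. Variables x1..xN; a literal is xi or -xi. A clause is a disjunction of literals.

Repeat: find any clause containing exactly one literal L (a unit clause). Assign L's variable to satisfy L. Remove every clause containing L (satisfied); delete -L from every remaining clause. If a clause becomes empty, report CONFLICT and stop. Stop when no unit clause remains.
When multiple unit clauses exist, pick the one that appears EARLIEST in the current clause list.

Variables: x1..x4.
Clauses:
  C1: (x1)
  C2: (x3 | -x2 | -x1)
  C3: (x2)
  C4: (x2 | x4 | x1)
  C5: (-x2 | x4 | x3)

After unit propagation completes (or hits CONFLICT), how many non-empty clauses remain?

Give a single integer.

unit clause [1] forces x1=T; simplify:
  drop -1 from [3, -2, -1] -> [3, -2]
  satisfied 2 clause(s); 3 remain; assigned so far: [1]
unit clause [2] forces x2=T; simplify:
  drop -2 from [3, -2] -> [3]
  drop -2 from [-2, 4, 3] -> [4, 3]
  satisfied 1 clause(s); 2 remain; assigned so far: [1, 2]
unit clause [3] forces x3=T; simplify:
  satisfied 2 clause(s); 0 remain; assigned so far: [1, 2, 3]

Answer: 0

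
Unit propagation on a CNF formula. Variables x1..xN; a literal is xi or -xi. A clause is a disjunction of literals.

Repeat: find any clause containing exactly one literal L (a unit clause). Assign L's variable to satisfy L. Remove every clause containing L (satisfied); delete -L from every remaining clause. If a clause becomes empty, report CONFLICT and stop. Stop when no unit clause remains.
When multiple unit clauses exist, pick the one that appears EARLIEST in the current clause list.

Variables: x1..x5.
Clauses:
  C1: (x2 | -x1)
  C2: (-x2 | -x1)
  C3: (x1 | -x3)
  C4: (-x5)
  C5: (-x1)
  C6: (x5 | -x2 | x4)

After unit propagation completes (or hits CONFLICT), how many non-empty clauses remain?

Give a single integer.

Answer: 1

Derivation:
unit clause [-5] forces x5=F; simplify:
  drop 5 from [5, -2, 4] -> [-2, 4]
  satisfied 1 clause(s); 5 remain; assigned so far: [5]
unit clause [-1] forces x1=F; simplify:
  drop 1 from [1, -3] -> [-3]
  satisfied 3 clause(s); 2 remain; assigned so far: [1, 5]
unit clause [-3] forces x3=F; simplify:
  satisfied 1 clause(s); 1 remain; assigned so far: [1, 3, 5]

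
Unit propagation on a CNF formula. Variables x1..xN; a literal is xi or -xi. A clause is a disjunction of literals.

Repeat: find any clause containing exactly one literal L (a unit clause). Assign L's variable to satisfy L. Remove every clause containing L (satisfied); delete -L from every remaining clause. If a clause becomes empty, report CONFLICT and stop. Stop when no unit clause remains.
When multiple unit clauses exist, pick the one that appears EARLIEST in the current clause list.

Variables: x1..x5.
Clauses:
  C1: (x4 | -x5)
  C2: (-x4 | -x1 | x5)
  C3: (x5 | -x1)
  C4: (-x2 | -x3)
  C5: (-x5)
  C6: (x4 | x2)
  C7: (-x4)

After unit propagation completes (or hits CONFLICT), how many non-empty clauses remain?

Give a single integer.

Answer: 0

Derivation:
unit clause [-5] forces x5=F; simplify:
  drop 5 from [-4, -1, 5] -> [-4, -1]
  drop 5 from [5, -1] -> [-1]
  satisfied 2 clause(s); 5 remain; assigned so far: [5]
unit clause [-1] forces x1=F; simplify:
  satisfied 2 clause(s); 3 remain; assigned so far: [1, 5]
unit clause [-4] forces x4=F; simplify:
  drop 4 from [4, 2] -> [2]
  satisfied 1 clause(s); 2 remain; assigned so far: [1, 4, 5]
unit clause [2] forces x2=T; simplify:
  drop -2 from [-2, -3] -> [-3]
  satisfied 1 clause(s); 1 remain; assigned so far: [1, 2, 4, 5]
unit clause [-3] forces x3=F; simplify:
  satisfied 1 clause(s); 0 remain; assigned so far: [1, 2, 3, 4, 5]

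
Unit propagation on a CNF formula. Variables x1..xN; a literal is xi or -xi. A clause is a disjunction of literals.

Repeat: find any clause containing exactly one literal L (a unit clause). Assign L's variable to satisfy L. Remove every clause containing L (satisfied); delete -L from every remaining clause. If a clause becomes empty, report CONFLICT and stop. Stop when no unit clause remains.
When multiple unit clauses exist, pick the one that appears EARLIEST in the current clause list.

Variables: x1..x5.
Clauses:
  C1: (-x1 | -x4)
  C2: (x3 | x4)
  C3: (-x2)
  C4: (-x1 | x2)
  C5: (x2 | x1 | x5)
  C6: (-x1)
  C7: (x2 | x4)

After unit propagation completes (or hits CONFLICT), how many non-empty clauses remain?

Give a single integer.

Answer: 0

Derivation:
unit clause [-2] forces x2=F; simplify:
  drop 2 from [-1, 2] -> [-1]
  drop 2 from [2, 1, 5] -> [1, 5]
  drop 2 from [2, 4] -> [4]
  satisfied 1 clause(s); 6 remain; assigned so far: [2]
unit clause [-1] forces x1=F; simplify:
  drop 1 from [1, 5] -> [5]
  satisfied 3 clause(s); 3 remain; assigned so far: [1, 2]
unit clause [5] forces x5=T; simplify:
  satisfied 1 clause(s); 2 remain; assigned so far: [1, 2, 5]
unit clause [4] forces x4=T; simplify:
  satisfied 2 clause(s); 0 remain; assigned so far: [1, 2, 4, 5]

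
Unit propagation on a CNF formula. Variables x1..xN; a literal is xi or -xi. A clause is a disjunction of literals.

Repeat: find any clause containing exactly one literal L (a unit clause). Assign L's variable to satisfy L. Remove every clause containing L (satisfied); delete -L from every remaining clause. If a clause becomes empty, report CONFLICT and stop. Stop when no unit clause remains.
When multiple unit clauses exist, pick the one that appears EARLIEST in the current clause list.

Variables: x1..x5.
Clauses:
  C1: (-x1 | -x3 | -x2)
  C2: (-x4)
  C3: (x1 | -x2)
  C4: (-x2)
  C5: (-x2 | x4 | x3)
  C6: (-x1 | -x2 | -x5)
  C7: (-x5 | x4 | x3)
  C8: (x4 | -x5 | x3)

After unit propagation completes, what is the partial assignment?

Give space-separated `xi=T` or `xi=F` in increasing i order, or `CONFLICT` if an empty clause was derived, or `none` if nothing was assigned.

unit clause [-4] forces x4=F; simplify:
  drop 4 from [-2, 4, 3] -> [-2, 3]
  drop 4 from [-5, 4, 3] -> [-5, 3]
  drop 4 from [4, -5, 3] -> [-5, 3]
  satisfied 1 clause(s); 7 remain; assigned so far: [4]
unit clause [-2] forces x2=F; simplify:
  satisfied 5 clause(s); 2 remain; assigned so far: [2, 4]

Answer: x2=F x4=F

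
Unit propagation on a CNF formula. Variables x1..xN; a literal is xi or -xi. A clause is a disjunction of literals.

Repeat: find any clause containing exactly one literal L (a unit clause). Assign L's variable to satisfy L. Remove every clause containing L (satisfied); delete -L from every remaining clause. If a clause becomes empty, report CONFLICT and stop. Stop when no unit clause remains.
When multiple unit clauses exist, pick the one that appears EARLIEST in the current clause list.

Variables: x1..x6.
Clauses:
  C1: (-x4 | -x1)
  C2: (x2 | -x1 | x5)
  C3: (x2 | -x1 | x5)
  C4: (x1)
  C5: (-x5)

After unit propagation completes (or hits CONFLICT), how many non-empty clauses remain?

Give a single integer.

Answer: 0

Derivation:
unit clause [1] forces x1=T; simplify:
  drop -1 from [-4, -1] -> [-4]
  drop -1 from [2, -1, 5] -> [2, 5]
  drop -1 from [2, -1, 5] -> [2, 5]
  satisfied 1 clause(s); 4 remain; assigned so far: [1]
unit clause [-4] forces x4=F; simplify:
  satisfied 1 clause(s); 3 remain; assigned so far: [1, 4]
unit clause [-5] forces x5=F; simplify:
  drop 5 from [2, 5] -> [2]
  drop 5 from [2, 5] -> [2]
  satisfied 1 clause(s); 2 remain; assigned so far: [1, 4, 5]
unit clause [2] forces x2=T; simplify:
  satisfied 2 clause(s); 0 remain; assigned so far: [1, 2, 4, 5]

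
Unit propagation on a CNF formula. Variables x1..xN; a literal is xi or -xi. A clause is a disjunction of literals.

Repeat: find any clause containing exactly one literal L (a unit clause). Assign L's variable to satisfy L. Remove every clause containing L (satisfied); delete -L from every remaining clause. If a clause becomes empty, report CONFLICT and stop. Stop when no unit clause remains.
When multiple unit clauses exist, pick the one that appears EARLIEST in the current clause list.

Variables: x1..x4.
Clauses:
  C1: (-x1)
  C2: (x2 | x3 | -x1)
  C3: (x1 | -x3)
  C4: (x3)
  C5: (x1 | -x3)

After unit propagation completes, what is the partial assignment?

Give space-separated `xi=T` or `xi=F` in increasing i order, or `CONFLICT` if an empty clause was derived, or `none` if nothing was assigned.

unit clause [-1] forces x1=F; simplify:
  drop 1 from [1, -3] -> [-3]
  drop 1 from [1, -3] -> [-3]
  satisfied 2 clause(s); 3 remain; assigned so far: [1]
unit clause [-3] forces x3=F; simplify:
  drop 3 from [3] -> [] (empty!)
  satisfied 2 clause(s); 1 remain; assigned so far: [1, 3]
CONFLICT (empty clause)

Answer: CONFLICT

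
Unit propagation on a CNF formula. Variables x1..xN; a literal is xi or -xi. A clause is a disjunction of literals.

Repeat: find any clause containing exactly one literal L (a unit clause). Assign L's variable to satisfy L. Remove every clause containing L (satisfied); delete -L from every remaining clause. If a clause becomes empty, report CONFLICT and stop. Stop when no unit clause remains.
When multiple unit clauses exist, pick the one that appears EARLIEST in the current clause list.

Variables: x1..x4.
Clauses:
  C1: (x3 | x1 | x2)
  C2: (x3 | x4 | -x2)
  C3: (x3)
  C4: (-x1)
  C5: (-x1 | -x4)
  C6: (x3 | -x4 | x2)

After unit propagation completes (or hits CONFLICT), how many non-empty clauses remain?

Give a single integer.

unit clause [3] forces x3=T; simplify:
  satisfied 4 clause(s); 2 remain; assigned so far: [3]
unit clause [-1] forces x1=F; simplify:
  satisfied 2 clause(s); 0 remain; assigned so far: [1, 3]

Answer: 0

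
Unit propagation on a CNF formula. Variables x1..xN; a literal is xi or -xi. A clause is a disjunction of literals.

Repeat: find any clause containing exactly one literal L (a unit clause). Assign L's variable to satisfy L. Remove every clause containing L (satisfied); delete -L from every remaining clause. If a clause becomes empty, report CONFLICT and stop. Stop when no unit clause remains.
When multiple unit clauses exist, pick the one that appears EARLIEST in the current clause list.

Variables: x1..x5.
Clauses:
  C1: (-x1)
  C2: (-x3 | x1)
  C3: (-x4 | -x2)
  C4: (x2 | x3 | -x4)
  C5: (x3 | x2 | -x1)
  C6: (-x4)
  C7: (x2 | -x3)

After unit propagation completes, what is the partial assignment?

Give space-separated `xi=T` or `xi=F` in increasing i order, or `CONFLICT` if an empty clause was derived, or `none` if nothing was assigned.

Answer: x1=F x3=F x4=F

Derivation:
unit clause [-1] forces x1=F; simplify:
  drop 1 from [-3, 1] -> [-3]
  satisfied 2 clause(s); 5 remain; assigned so far: [1]
unit clause [-3] forces x3=F; simplify:
  drop 3 from [2, 3, -4] -> [2, -4]
  satisfied 2 clause(s); 3 remain; assigned so far: [1, 3]
unit clause [-4] forces x4=F; simplify:
  satisfied 3 clause(s); 0 remain; assigned so far: [1, 3, 4]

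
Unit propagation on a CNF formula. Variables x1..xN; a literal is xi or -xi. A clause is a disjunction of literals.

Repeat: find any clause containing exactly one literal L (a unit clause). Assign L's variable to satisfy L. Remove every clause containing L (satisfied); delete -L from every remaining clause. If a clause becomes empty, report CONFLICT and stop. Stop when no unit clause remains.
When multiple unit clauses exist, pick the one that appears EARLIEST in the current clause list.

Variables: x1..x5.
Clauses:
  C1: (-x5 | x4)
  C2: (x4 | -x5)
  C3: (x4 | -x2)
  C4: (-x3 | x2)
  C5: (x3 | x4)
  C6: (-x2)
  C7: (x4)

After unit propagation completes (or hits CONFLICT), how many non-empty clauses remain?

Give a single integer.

unit clause [-2] forces x2=F; simplify:
  drop 2 from [-3, 2] -> [-3]
  satisfied 2 clause(s); 5 remain; assigned so far: [2]
unit clause [-3] forces x3=F; simplify:
  drop 3 from [3, 4] -> [4]
  satisfied 1 clause(s); 4 remain; assigned so far: [2, 3]
unit clause [4] forces x4=T; simplify:
  satisfied 4 clause(s); 0 remain; assigned so far: [2, 3, 4]

Answer: 0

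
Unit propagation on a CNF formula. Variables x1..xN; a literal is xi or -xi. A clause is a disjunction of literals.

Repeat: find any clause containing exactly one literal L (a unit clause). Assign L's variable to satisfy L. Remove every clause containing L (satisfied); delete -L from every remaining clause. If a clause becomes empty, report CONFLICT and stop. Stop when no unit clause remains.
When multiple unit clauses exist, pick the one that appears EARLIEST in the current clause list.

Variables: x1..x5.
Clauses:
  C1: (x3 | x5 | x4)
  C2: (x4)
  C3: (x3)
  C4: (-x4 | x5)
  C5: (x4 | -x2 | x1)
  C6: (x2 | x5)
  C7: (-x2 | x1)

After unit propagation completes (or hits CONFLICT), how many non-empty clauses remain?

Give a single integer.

Answer: 1

Derivation:
unit clause [4] forces x4=T; simplify:
  drop -4 from [-4, 5] -> [5]
  satisfied 3 clause(s); 4 remain; assigned so far: [4]
unit clause [3] forces x3=T; simplify:
  satisfied 1 clause(s); 3 remain; assigned so far: [3, 4]
unit clause [5] forces x5=T; simplify:
  satisfied 2 clause(s); 1 remain; assigned so far: [3, 4, 5]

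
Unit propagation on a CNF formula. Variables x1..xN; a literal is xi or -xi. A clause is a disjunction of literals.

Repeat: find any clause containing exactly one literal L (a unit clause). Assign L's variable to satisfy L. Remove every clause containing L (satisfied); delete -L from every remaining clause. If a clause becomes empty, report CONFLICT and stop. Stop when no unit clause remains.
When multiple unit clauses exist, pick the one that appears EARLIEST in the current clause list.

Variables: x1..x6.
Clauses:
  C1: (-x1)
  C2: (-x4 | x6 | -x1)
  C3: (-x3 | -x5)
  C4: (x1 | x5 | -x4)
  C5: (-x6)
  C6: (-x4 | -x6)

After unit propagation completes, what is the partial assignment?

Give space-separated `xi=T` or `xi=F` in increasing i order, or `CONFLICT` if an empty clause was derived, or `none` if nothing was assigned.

unit clause [-1] forces x1=F; simplify:
  drop 1 from [1, 5, -4] -> [5, -4]
  satisfied 2 clause(s); 4 remain; assigned so far: [1]
unit clause [-6] forces x6=F; simplify:
  satisfied 2 clause(s); 2 remain; assigned so far: [1, 6]

Answer: x1=F x6=F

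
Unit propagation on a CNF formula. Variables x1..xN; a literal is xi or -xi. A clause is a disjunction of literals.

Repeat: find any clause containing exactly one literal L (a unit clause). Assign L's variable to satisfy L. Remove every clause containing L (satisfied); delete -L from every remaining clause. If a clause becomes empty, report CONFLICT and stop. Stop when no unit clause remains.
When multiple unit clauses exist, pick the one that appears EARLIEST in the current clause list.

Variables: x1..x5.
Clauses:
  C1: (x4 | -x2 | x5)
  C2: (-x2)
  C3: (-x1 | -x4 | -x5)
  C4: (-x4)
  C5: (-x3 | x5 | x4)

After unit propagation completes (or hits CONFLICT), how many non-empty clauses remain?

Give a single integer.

unit clause [-2] forces x2=F; simplify:
  satisfied 2 clause(s); 3 remain; assigned so far: [2]
unit clause [-4] forces x4=F; simplify:
  drop 4 from [-3, 5, 4] -> [-3, 5]
  satisfied 2 clause(s); 1 remain; assigned so far: [2, 4]

Answer: 1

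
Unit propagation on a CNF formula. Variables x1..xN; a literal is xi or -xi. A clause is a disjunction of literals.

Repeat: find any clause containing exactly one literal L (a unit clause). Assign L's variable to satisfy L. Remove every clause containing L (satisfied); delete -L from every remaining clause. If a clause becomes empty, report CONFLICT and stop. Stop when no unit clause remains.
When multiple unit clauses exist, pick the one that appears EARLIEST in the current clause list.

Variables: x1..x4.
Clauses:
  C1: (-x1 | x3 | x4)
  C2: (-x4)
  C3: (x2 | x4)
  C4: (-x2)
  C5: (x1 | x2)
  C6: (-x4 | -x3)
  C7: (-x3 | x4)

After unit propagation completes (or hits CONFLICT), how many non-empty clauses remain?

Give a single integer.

unit clause [-4] forces x4=F; simplify:
  drop 4 from [-1, 3, 4] -> [-1, 3]
  drop 4 from [2, 4] -> [2]
  drop 4 from [-3, 4] -> [-3]
  satisfied 2 clause(s); 5 remain; assigned so far: [4]
unit clause [2] forces x2=T; simplify:
  drop -2 from [-2] -> [] (empty!)
  satisfied 2 clause(s); 3 remain; assigned so far: [2, 4]
CONFLICT (empty clause)

Answer: 2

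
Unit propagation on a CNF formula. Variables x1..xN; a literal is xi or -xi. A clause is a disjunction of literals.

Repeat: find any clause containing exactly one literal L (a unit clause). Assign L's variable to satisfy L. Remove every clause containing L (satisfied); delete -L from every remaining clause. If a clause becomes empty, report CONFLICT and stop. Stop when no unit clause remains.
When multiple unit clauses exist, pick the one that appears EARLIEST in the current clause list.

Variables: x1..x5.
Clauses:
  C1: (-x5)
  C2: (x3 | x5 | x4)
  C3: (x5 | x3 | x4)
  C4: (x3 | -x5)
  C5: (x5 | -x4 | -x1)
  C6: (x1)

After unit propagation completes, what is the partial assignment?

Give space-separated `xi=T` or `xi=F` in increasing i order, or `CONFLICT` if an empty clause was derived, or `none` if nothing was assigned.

unit clause [-5] forces x5=F; simplify:
  drop 5 from [3, 5, 4] -> [3, 4]
  drop 5 from [5, 3, 4] -> [3, 4]
  drop 5 from [5, -4, -1] -> [-4, -1]
  satisfied 2 clause(s); 4 remain; assigned so far: [5]
unit clause [1] forces x1=T; simplify:
  drop -1 from [-4, -1] -> [-4]
  satisfied 1 clause(s); 3 remain; assigned so far: [1, 5]
unit clause [-4] forces x4=F; simplify:
  drop 4 from [3, 4] -> [3]
  drop 4 from [3, 4] -> [3]
  satisfied 1 clause(s); 2 remain; assigned so far: [1, 4, 5]
unit clause [3] forces x3=T; simplify:
  satisfied 2 clause(s); 0 remain; assigned so far: [1, 3, 4, 5]

Answer: x1=T x3=T x4=F x5=F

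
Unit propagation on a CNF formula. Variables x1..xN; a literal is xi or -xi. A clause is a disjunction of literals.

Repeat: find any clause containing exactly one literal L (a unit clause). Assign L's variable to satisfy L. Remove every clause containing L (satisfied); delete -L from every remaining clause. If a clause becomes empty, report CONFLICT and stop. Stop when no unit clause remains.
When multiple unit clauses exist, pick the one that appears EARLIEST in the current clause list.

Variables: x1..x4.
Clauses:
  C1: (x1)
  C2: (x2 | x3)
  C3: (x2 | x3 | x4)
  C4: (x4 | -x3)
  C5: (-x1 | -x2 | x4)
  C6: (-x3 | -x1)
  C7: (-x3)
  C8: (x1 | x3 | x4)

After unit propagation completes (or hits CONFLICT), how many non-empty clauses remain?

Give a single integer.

Answer: 0

Derivation:
unit clause [1] forces x1=T; simplify:
  drop -1 from [-1, -2, 4] -> [-2, 4]
  drop -1 from [-3, -1] -> [-3]
  satisfied 2 clause(s); 6 remain; assigned so far: [1]
unit clause [-3] forces x3=F; simplify:
  drop 3 from [2, 3] -> [2]
  drop 3 from [2, 3, 4] -> [2, 4]
  satisfied 3 clause(s); 3 remain; assigned so far: [1, 3]
unit clause [2] forces x2=T; simplify:
  drop -2 from [-2, 4] -> [4]
  satisfied 2 clause(s); 1 remain; assigned so far: [1, 2, 3]
unit clause [4] forces x4=T; simplify:
  satisfied 1 clause(s); 0 remain; assigned so far: [1, 2, 3, 4]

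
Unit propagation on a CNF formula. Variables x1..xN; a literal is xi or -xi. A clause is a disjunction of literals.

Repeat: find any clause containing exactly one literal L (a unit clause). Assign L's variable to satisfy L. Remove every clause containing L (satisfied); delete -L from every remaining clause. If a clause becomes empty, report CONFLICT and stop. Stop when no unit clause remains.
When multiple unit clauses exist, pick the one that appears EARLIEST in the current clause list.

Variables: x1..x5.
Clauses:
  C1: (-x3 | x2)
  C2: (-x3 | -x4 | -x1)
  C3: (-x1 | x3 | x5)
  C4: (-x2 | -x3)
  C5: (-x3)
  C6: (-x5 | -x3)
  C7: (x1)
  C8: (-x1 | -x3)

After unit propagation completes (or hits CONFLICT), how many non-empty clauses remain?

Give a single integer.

unit clause [-3] forces x3=F; simplify:
  drop 3 from [-1, 3, 5] -> [-1, 5]
  satisfied 6 clause(s); 2 remain; assigned so far: [3]
unit clause [1] forces x1=T; simplify:
  drop -1 from [-1, 5] -> [5]
  satisfied 1 clause(s); 1 remain; assigned so far: [1, 3]
unit clause [5] forces x5=T; simplify:
  satisfied 1 clause(s); 0 remain; assigned so far: [1, 3, 5]

Answer: 0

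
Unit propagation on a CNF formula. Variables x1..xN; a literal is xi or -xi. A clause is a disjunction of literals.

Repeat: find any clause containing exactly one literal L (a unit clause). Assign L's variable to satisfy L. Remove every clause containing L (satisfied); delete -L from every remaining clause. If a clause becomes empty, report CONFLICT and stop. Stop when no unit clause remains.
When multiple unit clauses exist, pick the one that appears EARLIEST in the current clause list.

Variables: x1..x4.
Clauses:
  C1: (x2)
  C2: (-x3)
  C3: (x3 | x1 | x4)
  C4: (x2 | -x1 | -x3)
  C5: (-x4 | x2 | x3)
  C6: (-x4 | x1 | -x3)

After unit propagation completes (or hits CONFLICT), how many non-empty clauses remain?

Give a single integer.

Answer: 1

Derivation:
unit clause [2] forces x2=T; simplify:
  satisfied 3 clause(s); 3 remain; assigned so far: [2]
unit clause [-3] forces x3=F; simplify:
  drop 3 from [3, 1, 4] -> [1, 4]
  satisfied 2 clause(s); 1 remain; assigned so far: [2, 3]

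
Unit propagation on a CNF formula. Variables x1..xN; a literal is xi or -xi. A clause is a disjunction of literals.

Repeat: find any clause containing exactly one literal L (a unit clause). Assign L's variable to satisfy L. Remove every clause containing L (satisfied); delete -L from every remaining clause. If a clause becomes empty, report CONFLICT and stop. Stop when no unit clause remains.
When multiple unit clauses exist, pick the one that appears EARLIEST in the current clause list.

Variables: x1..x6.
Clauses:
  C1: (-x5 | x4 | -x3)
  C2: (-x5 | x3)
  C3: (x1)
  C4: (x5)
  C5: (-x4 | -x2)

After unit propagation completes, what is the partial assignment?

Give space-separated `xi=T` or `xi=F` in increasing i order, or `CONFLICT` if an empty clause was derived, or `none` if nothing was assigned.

Answer: x1=T x2=F x3=T x4=T x5=T

Derivation:
unit clause [1] forces x1=T; simplify:
  satisfied 1 clause(s); 4 remain; assigned so far: [1]
unit clause [5] forces x5=T; simplify:
  drop -5 from [-5, 4, -3] -> [4, -3]
  drop -5 from [-5, 3] -> [3]
  satisfied 1 clause(s); 3 remain; assigned so far: [1, 5]
unit clause [3] forces x3=T; simplify:
  drop -3 from [4, -3] -> [4]
  satisfied 1 clause(s); 2 remain; assigned so far: [1, 3, 5]
unit clause [4] forces x4=T; simplify:
  drop -4 from [-4, -2] -> [-2]
  satisfied 1 clause(s); 1 remain; assigned so far: [1, 3, 4, 5]
unit clause [-2] forces x2=F; simplify:
  satisfied 1 clause(s); 0 remain; assigned so far: [1, 2, 3, 4, 5]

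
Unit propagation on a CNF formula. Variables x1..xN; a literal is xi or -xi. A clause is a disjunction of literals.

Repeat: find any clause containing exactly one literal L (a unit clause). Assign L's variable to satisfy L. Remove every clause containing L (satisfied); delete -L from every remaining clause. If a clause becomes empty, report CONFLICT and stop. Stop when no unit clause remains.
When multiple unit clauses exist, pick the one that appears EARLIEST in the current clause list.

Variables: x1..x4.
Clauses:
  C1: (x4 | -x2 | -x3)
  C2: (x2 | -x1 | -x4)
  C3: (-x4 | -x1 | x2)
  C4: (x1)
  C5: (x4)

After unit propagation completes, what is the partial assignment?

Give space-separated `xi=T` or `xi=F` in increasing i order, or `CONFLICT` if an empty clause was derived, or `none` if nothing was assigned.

unit clause [1] forces x1=T; simplify:
  drop -1 from [2, -1, -4] -> [2, -4]
  drop -1 from [-4, -1, 2] -> [-4, 2]
  satisfied 1 clause(s); 4 remain; assigned so far: [1]
unit clause [4] forces x4=T; simplify:
  drop -4 from [2, -4] -> [2]
  drop -4 from [-4, 2] -> [2]
  satisfied 2 clause(s); 2 remain; assigned so far: [1, 4]
unit clause [2] forces x2=T; simplify:
  satisfied 2 clause(s); 0 remain; assigned so far: [1, 2, 4]

Answer: x1=T x2=T x4=T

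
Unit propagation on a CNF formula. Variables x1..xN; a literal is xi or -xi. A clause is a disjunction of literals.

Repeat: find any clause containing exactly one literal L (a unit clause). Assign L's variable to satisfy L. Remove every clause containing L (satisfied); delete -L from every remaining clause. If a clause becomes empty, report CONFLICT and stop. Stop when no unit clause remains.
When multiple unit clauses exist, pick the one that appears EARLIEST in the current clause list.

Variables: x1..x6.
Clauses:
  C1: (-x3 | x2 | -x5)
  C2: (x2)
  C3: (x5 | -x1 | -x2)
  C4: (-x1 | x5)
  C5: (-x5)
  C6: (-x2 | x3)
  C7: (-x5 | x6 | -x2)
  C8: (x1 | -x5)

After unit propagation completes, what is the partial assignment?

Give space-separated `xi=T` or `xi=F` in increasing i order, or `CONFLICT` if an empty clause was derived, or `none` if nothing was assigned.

unit clause [2] forces x2=T; simplify:
  drop -2 from [5, -1, -2] -> [5, -1]
  drop -2 from [-2, 3] -> [3]
  drop -2 from [-5, 6, -2] -> [-5, 6]
  satisfied 2 clause(s); 6 remain; assigned so far: [2]
unit clause [-5] forces x5=F; simplify:
  drop 5 from [5, -1] -> [-1]
  drop 5 from [-1, 5] -> [-1]
  satisfied 3 clause(s); 3 remain; assigned so far: [2, 5]
unit clause [-1] forces x1=F; simplify:
  satisfied 2 clause(s); 1 remain; assigned so far: [1, 2, 5]
unit clause [3] forces x3=T; simplify:
  satisfied 1 clause(s); 0 remain; assigned so far: [1, 2, 3, 5]

Answer: x1=F x2=T x3=T x5=F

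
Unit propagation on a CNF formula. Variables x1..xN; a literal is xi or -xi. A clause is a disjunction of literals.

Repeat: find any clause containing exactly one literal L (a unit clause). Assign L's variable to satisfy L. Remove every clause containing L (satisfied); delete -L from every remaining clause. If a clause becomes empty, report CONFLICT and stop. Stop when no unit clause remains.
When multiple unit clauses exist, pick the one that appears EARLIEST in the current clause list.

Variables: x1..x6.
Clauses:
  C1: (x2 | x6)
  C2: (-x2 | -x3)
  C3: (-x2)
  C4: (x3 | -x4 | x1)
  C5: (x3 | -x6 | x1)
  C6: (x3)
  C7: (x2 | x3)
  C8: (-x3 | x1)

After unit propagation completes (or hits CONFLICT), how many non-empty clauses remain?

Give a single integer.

Answer: 0

Derivation:
unit clause [-2] forces x2=F; simplify:
  drop 2 from [2, 6] -> [6]
  drop 2 from [2, 3] -> [3]
  satisfied 2 clause(s); 6 remain; assigned so far: [2]
unit clause [6] forces x6=T; simplify:
  drop -6 from [3, -6, 1] -> [3, 1]
  satisfied 1 clause(s); 5 remain; assigned so far: [2, 6]
unit clause [3] forces x3=T; simplify:
  drop -3 from [-3, 1] -> [1]
  satisfied 4 clause(s); 1 remain; assigned so far: [2, 3, 6]
unit clause [1] forces x1=T; simplify:
  satisfied 1 clause(s); 0 remain; assigned so far: [1, 2, 3, 6]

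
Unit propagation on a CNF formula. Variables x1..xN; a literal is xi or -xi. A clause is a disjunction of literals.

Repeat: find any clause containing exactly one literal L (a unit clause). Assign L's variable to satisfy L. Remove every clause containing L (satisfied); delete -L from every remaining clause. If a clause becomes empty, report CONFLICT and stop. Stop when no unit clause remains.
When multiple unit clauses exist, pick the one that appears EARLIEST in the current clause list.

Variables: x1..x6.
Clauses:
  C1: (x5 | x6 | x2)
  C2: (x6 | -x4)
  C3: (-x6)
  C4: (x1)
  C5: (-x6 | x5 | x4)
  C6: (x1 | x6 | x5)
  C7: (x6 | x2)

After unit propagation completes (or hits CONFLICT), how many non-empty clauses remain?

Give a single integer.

unit clause [-6] forces x6=F; simplify:
  drop 6 from [5, 6, 2] -> [5, 2]
  drop 6 from [6, -4] -> [-4]
  drop 6 from [1, 6, 5] -> [1, 5]
  drop 6 from [6, 2] -> [2]
  satisfied 2 clause(s); 5 remain; assigned so far: [6]
unit clause [-4] forces x4=F; simplify:
  satisfied 1 clause(s); 4 remain; assigned so far: [4, 6]
unit clause [1] forces x1=T; simplify:
  satisfied 2 clause(s); 2 remain; assigned so far: [1, 4, 6]
unit clause [2] forces x2=T; simplify:
  satisfied 2 clause(s); 0 remain; assigned so far: [1, 2, 4, 6]

Answer: 0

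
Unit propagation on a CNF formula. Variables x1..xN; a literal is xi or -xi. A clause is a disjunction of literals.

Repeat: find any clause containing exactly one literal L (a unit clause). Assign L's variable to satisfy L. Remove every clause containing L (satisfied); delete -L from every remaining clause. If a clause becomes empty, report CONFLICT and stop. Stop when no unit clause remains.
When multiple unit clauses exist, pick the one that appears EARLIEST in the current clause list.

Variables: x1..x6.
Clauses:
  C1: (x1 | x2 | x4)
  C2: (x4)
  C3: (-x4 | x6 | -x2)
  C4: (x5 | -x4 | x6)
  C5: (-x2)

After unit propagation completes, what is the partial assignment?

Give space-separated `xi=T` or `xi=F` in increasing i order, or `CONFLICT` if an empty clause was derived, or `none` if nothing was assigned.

Answer: x2=F x4=T

Derivation:
unit clause [4] forces x4=T; simplify:
  drop -4 from [-4, 6, -2] -> [6, -2]
  drop -4 from [5, -4, 6] -> [5, 6]
  satisfied 2 clause(s); 3 remain; assigned so far: [4]
unit clause [-2] forces x2=F; simplify:
  satisfied 2 clause(s); 1 remain; assigned so far: [2, 4]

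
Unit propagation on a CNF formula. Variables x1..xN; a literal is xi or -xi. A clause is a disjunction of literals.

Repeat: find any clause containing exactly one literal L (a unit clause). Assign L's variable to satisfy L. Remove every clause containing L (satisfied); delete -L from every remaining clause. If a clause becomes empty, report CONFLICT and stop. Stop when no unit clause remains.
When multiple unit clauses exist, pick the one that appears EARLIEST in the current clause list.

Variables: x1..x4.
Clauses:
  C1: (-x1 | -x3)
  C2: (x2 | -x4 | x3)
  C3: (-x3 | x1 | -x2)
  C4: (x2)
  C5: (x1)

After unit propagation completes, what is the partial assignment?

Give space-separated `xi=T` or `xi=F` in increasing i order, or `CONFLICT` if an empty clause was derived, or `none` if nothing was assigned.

unit clause [2] forces x2=T; simplify:
  drop -2 from [-3, 1, -2] -> [-3, 1]
  satisfied 2 clause(s); 3 remain; assigned so far: [2]
unit clause [1] forces x1=T; simplify:
  drop -1 from [-1, -3] -> [-3]
  satisfied 2 clause(s); 1 remain; assigned so far: [1, 2]
unit clause [-3] forces x3=F; simplify:
  satisfied 1 clause(s); 0 remain; assigned so far: [1, 2, 3]

Answer: x1=T x2=T x3=F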